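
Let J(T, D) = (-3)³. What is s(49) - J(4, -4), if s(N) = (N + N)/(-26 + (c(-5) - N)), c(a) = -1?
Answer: 977/38 ≈ 25.711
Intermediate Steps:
J(T, D) = -27
s(N) = 2*N/(-27 - N) (s(N) = (N + N)/(-26 + (-1 - N)) = (2*N)/(-27 - N) = 2*N/(-27 - N))
s(49) - J(4, -4) = -2*49/(27 + 49) - 1*(-27) = -2*49/76 + 27 = -2*49*1/76 + 27 = -49/38 + 27 = 977/38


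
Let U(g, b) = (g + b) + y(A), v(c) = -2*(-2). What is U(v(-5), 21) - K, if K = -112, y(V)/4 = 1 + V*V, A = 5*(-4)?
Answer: 1741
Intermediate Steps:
A = -20
y(V) = 4 + 4*V² (y(V) = 4*(1 + V*V) = 4*(1 + V²) = 4 + 4*V²)
v(c) = 4
U(g, b) = 1604 + b + g (U(g, b) = (g + b) + (4 + 4*(-20)²) = (b + g) + (4 + 4*400) = (b + g) + (4 + 1600) = (b + g) + 1604 = 1604 + b + g)
U(v(-5), 21) - K = (1604 + 21 + 4) - 1*(-112) = 1629 + 112 = 1741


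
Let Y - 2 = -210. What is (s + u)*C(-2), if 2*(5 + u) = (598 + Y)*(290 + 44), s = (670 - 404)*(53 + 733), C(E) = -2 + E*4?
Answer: -2742010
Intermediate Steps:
C(E) = -2 + 4*E
Y = -208 (Y = 2 - 210 = -208)
s = 209076 (s = 266*786 = 209076)
u = 65125 (u = -5 + ((598 - 208)*(290 + 44))/2 = -5 + (390*334)/2 = -5 + (1/2)*130260 = -5 + 65130 = 65125)
(s + u)*C(-2) = (209076 + 65125)*(-2 + 4*(-2)) = 274201*(-2 - 8) = 274201*(-10) = -2742010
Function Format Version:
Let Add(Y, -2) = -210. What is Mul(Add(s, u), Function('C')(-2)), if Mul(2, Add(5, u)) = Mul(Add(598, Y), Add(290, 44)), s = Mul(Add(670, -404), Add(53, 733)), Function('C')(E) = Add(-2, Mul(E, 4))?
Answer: -2742010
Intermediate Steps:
Function('C')(E) = Add(-2, Mul(4, E))
Y = -208 (Y = Add(2, -210) = -208)
s = 209076 (s = Mul(266, 786) = 209076)
u = 65125 (u = Add(-5, Mul(Rational(1, 2), Mul(Add(598, -208), Add(290, 44)))) = Add(-5, Mul(Rational(1, 2), Mul(390, 334))) = Add(-5, Mul(Rational(1, 2), 130260)) = Add(-5, 65130) = 65125)
Mul(Add(s, u), Function('C')(-2)) = Mul(Add(209076, 65125), Add(-2, Mul(4, -2))) = Mul(274201, Add(-2, -8)) = Mul(274201, -10) = -2742010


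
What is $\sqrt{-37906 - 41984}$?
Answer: $i \sqrt{79890} \approx 282.65 i$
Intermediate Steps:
$\sqrt{-37906 - 41984} = \sqrt{-79890} = i \sqrt{79890}$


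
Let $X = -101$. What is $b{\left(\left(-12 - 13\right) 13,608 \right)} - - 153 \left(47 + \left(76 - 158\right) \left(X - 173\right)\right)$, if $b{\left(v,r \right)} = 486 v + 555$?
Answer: $3287400$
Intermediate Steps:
$b{\left(v,r \right)} = 555 + 486 v$
$b{\left(\left(-12 - 13\right) 13,608 \right)} - - 153 \left(47 + \left(76 - 158\right) \left(X - 173\right)\right) = \left(555 + 486 \left(-12 - 13\right) 13\right) - - 153 \left(47 + \left(76 - 158\right) \left(-101 - 173\right)\right) = \left(555 + 486 \left(\left(-25\right) 13\right)\right) - - 153 \left(47 - -22468\right) = \left(555 + 486 \left(-325\right)\right) - - 153 \left(47 + 22468\right) = \left(555 - 157950\right) - \left(-153\right) 22515 = -157395 - -3444795 = -157395 + 3444795 = 3287400$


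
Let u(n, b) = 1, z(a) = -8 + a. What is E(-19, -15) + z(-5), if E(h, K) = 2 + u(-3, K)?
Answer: -10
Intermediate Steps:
E(h, K) = 3 (E(h, K) = 2 + 1 = 3)
E(-19, -15) + z(-5) = 3 + (-8 - 5) = 3 - 13 = -10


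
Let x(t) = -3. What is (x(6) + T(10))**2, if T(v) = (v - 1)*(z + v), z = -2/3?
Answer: 6561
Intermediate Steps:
z = -2/3 (z = -2*1/3 = -2/3 ≈ -0.66667)
T(v) = (-1 + v)*(-2/3 + v) (T(v) = (v - 1)*(-2/3 + v) = (-1 + v)*(-2/3 + v))
(x(6) + T(10))**2 = (-3 + (2/3 + 10**2 - 5/3*10))**2 = (-3 + (2/3 + 100 - 50/3))**2 = (-3 + 84)**2 = 81**2 = 6561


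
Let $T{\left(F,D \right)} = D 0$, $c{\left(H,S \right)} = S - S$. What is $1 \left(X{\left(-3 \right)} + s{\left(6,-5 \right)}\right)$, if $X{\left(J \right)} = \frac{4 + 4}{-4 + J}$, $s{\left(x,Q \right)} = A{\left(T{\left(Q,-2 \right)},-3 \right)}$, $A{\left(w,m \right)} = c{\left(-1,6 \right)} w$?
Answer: $- \frac{8}{7} \approx -1.1429$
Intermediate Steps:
$c{\left(H,S \right)} = 0$
$T{\left(F,D \right)} = 0$
$A{\left(w,m \right)} = 0$ ($A{\left(w,m \right)} = 0 w = 0$)
$s{\left(x,Q \right)} = 0$
$X{\left(J \right)} = \frac{8}{-4 + J}$
$1 \left(X{\left(-3 \right)} + s{\left(6,-5 \right)}\right) = 1 \left(\frac{8}{-4 - 3} + 0\right) = 1 \left(\frac{8}{-7} + 0\right) = 1 \left(8 \left(- \frac{1}{7}\right) + 0\right) = 1 \left(- \frac{8}{7} + 0\right) = 1 \left(- \frac{8}{7}\right) = - \frac{8}{7}$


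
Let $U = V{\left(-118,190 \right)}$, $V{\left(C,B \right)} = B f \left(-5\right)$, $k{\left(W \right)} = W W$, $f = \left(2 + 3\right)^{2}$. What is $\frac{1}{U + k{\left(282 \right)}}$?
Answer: $\frac{1}{55774} \approx 1.793 \cdot 10^{-5}$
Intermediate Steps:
$f = 25$ ($f = 5^{2} = 25$)
$k{\left(W \right)} = W^{2}$
$V{\left(C,B \right)} = - 125 B$ ($V{\left(C,B \right)} = B 25 \left(-5\right) = 25 B \left(-5\right) = - 125 B$)
$U = -23750$ ($U = \left(-125\right) 190 = -23750$)
$\frac{1}{U + k{\left(282 \right)}} = \frac{1}{-23750 + 282^{2}} = \frac{1}{-23750 + 79524} = \frac{1}{55774}$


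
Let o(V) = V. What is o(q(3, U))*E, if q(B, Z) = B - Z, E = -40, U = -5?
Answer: -320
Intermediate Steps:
o(q(3, U))*E = (3 - 1*(-5))*(-40) = (3 + 5)*(-40) = 8*(-40) = -320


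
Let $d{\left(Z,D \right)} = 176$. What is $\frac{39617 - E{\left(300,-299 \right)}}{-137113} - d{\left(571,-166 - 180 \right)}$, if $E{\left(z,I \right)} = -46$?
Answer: $- \frac{24171551}{137113} \approx -176.29$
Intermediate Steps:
$\frac{39617 - E{\left(300,-299 \right)}}{-137113} - d{\left(571,-166 - 180 \right)} = \frac{39617 - -46}{-137113} - 176 = \left(39617 + 46\right) \left(- \frac{1}{137113}\right) - 176 = 39663 \left(- \frac{1}{137113}\right) - 176 = - \frac{39663}{137113} - 176 = - \frac{24171551}{137113}$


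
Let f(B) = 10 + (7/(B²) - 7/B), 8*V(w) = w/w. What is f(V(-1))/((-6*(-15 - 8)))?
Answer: 67/23 ≈ 2.9130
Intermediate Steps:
V(w) = ⅛ (V(w) = (w/w)/8 = (⅛)*1 = ⅛)
f(B) = 10 - 7/B + 7/B² (f(B) = 10 + (7/B² - 7/B) = 10 + (-7/B + 7/B²) = 10 - 7/B + 7/B²)
f(V(-1))/((-6*(-15 - 8))) = (10 - 7/⅛ + 7/8⁻²)/((-6*(-15 - 8))) = (10 - 7*8 + 7*64)/((-6*(-23))) = (10 - 56 + 448)/138 = 402*(1/138) = 67/23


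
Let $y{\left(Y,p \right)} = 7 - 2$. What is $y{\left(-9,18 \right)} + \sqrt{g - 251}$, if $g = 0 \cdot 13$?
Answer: $5 + i \sqrt{251} \approx 5.0 + 15.843 i$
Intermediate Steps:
$g = 0$
$y{\left(Y,p \right)} = 5$ ($y{\left(Y,p \right)} = 7 - 2 = 5$)
$y{\left(-9,18 \right)} + \sqrt{g - 251} = 5 + \sqrt{0 - 251} = 5 + \sqrt{-251} = 5 + i \sqrt{251}$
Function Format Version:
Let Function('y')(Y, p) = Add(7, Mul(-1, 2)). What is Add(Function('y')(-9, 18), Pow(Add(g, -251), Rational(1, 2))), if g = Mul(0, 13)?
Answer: Add(5, Mul(I, Pow(251, Rational(1, 2)))) ≈ Add(5.0000, Mul(15.843, I))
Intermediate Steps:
g = 0
Function('y')(Y, p) = 5 (Function('y')(Y, p) = Add(7, -2) = 5)
Add(Function('y')(-9, 18), Pow(Add(g, -251), Rational(1, 2))) = Add(5, Pow(Add(0, -251), Rational(1, 2))) = Add(5, Pow(-251, Rational(1, 2))) = Add(5, Mul(I, Pow(251, Rational(1, 2))))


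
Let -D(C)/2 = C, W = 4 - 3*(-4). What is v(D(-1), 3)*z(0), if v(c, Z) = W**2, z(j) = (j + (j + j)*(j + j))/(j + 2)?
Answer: 0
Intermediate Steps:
W = 16 (W = 4 + 12 = 16)
D(C) = -2*C
z(j) = (j + 4*j**2)/(2 + j) (z(j) = (j + (2*j)*(2*j))/(2 + j) = (j + 4*j**2)/(2 + j))
v(c, Z) = 256 (v(c, Z) = 16**2 = 256)
v(D(-1), 3)*z(0) = 256*(0*(1 + 4*0)/(2 + 0)) = 256*(0*(1 + 0)/2) = 256*(0*(1/2)*1) = 256*0 = 0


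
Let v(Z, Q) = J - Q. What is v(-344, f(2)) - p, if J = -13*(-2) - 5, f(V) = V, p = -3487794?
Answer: 3487813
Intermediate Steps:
J = 21 (J = 26 - 5 = 21)
v(Z, Q) = 21 - Q
v(-344, f(2)) - p = (21 - 1*2) - 1*(-3487794) = (21 - 2) + 3487794 = 19 + 3487794 = 3487813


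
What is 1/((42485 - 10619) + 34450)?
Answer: 1/66316 ≈ 1.5079e-5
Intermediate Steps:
1/((42485 - 10619) + 34450) = 1/(31866 + 34450) = 1/66316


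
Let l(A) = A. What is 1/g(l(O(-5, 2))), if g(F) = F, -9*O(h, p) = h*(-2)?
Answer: -9/10 ≈ -0.90000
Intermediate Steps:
O(h, p) = 2*h/9 (O(h, p) = -h*(-2)/9 = -(-2)*h/9 = 2*h/9)
1/g(l(O(-5, 2))) = 1/((2/9)*(-5)) = 1/(-10/9) = -9/10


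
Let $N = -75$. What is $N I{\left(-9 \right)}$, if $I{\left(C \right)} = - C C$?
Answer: $6075$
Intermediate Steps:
$I{\left(C \right)} = - C^{2}$
$N I{\left(-9 \right)} = - 75 \left(- \left(-9\right)^{2}\right) = - 75 \left(\left(-1\right) 81\right) = \left(-75\right) \left(-81\right) = 6075$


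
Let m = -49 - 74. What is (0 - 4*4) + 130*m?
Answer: -16006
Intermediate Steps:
m = -123
(0 - 4*4) + 130*m = (0 - 4*4) + 130*(-123) = (0 - 16) - 15990 = -16 - 15990 = -16006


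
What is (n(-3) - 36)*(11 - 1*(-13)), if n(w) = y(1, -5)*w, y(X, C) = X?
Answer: -936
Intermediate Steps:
n(w) = w (n(w) = 1*w = w)
(n(-3) - 36)*(11 - 1*(-13)) = (-3 - 36)*(11 - 1*(-13)) = -39*(11 + 13) = -39*24 = -936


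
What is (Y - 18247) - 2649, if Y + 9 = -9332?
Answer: -30237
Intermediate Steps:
Y = -9341 (Y = -9 - 9332 = -9341)
(Y - 18247) - 2649 = (-9341 - 18247) - 2649 = -27588 - 2649 = -30237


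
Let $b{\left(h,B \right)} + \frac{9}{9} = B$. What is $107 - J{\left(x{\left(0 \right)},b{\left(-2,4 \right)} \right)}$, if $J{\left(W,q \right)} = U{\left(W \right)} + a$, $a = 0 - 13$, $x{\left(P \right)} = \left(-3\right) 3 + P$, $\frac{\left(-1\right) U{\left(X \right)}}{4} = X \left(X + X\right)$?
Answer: $768$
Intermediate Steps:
$b{\left(h,B \right)} = -1 + B$
$U{\left(X \right)} = - 8 X^{2}$ ($U{\left(X \right)} = - 4 X \left(X + X\right) = - 4 X 2 X = - 4 \cdot 2 X^{2} = - 8 X^{2}$)
$x{\left(P \right)} = -9 + P$
$a = -13$ ($a = 0 - 13 = -13$)
$J{\left(W,q \right)} = -13 - 8 W^{2}$ ($J{\left(W,q \right)} = - 8 W^{2} - 13 = -13 - 8 W^{2}$)
$107 - J{\left(x{\left(0 \right)},b{\left(-2,4 \right)} \right)} = 107 - \left(-13 - 8 \left(-9 + 0\right)^{2}\right) = 107 - \left(-13 - 8 \left(-9\right)^{2}\right) = 107 - \left(-13 - 648\right) = 107 - -661 = 107 + 661 = 768$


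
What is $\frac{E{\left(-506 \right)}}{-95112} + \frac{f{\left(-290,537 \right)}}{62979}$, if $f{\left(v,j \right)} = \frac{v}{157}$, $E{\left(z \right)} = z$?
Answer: $\frac{829265873}{156739867956} \approx 0.0052907$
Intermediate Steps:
$f{\left(v,j \right)} = \frac{v}{157}$ ($f{\left(v,j \right)} = v \frac{1}{157} = \frac{v}{157}$)
$\frac{E{\left(-506 \right)}}{-95112} + \frac{f{\left(-290,537 \right)}}{62979} = - \frac{506}{-95112} + \frac{\frac{1}{157} \left(-290\right)}{62979} = \left(-506\right) \left(- \frac{1}{95112}\right) - \frac{290}{9887703} = \frac{253}{47556} - \frac{290}{9887703} = \frac{829265873}{156739867956}$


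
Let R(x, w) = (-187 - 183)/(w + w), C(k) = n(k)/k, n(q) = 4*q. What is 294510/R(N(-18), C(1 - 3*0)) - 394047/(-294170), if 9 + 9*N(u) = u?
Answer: -69294225621/10884290 ≈ -6366.4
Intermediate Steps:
N(u) = -1 + u/9
C(k) = 4 (C(k) = (4*k)/k = 4)
R(x, w) = -185/w (R(x, w) = -370*1/(2*w) = -185/w)
294510/R(N(-18), C(1 - 3*0)) - 394047/(-294170) = 294510/((-185/4)) - 394047/(-294170) = 294510/((-185*1/4)) - 394047*(-1/294170) = 294510/(-185/4) + 394047/294170 = 294510*(-4/185) + 394047/294170 = -235608/37 + 394047/294170 = -69294225621/10884290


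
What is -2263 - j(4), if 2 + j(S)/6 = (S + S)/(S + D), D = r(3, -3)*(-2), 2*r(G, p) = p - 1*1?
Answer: -2257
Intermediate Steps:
r(G, p) = -½ + p/2 (r(G, p) = (p - 1*1)/2 = (p - 1)/2 = (-1 + p)/2 = -½ + p/2)
D = 4 (D = (-½ + (½)*(-3))*(-2) = (-½ - 3/2)*(-2) = -2*(-2) = 4)
j(S) = -12 + 12*S/(4 + S) (j(S) = -12 + 6*((S + S)/(S + 4)) = -12 + 6*((2*S)/(4 + S)) = -12 + 6*(2*S/(4 + S)) = -12 + 12*S/(4 + S))
-2263 - j(4) = -2263 - (-48)/(4 + 4) = -2263 - (-48)/8 = -2263 - 1*(-6) = -2263 + 6 = -2257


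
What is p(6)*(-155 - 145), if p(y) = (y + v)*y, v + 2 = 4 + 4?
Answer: -21600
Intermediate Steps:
v = 6 (v = -2 + (4 + 4) = -2 + 8 = 6)
p(y) = y*(6 + y) (p(y) = (y + 6)*y = (6 + y)*y = y*(6 + y))
p(6)*(-155 - 145) = (6*(6 + 6))*(-155 - 145) = (6*12)*(-300) = 72*(-300) = -21600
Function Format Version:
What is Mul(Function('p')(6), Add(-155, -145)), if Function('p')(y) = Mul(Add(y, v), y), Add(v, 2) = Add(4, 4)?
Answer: -21600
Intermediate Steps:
v = 6 (v = Add(-2, Add(4, 4)) = Add(-2, 8) = 6)
Function('p')(y) = Mul(y, Add(6, y)) (Function('p')(y) = Mul(Add(y, 6), y) = Mul(Add(6, y), y) = Mul(y, Add(6, y)))
Mul(Function('p')(6), Add(-155, -145)) = Mul(Mul(6, Add(6, 6)), Add(-155, -145)) = Mul(Mul(6, 12), -300) = Mul(72, -300) = -21600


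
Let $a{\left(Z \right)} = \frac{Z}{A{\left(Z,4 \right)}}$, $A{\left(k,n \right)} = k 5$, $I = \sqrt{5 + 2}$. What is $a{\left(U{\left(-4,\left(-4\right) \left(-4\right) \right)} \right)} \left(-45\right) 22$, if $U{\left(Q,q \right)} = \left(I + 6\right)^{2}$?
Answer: $-198$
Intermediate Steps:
$I = \sqrt{7} \approx 2.6458$
$A{\left(k,n \right)} = 5 k$
$U{\left(Q,q \right)} = \left(6 + \sqrt{7}\right)^{2}$ ($U{\left(Q,q \right)} = \left(\sqrt{7} + 6\right)^{2} = \left(6 + \sqrt{7}\right)^{2}$)
$a{\left(Z \right)} = \frac{1}{5}$ ($a{\left(Z \right)} = \frac{Z}{5 Z} = Z \frac{1}{5 Z} = \frac{1}{5}$)
$a{\left(U{\left(-4,\left(-4\right) \left(-4\right) \right)} \right)} \left(-45\right) 22 = \frac{1}{5} \left(-45\right) 22 = \left(-9\right) 22 = -198$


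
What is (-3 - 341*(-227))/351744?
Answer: 19351/87936 ≈ 0.22006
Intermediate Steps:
(-3 - 341*(-227))/351744 = (-3 + 77407)*(1/351744) = 77404*(1/351744) = 19351/87936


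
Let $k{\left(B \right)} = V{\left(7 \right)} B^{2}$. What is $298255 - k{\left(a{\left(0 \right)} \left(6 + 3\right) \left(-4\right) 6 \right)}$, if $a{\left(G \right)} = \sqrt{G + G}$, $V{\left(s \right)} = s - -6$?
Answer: $298255$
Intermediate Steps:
$V{\left(s \right)} = 6 + s$ ($V{\left(s \right)} = s + 6 = 6 + s$)
$a{\left(G \right)} = \sqrt{2} \sqrt{G}$ ($a{\left(G \right)} = \sqrt{2 G} = \sqrt{2} \sqrt{G}$)
$k{\left(B \right)} = 13 B^{2}$ ($k{\left(B \right)} = \left(6 + 7\right) B^{2} = 13 B^{2}$)
$298255 - k{\left(a{\left(0 \right)} \left(6 + 3\right) \left(-4\right) 6 \right)} = 298255 - 13 \left(\sqrt{2} \sqrt{0} \left(6 + 3\right) \left(-4\right) 6\right)^{2} = 298255 - 13 \left(\sqrt{2} \cdot 0 \cdot 9 \left(-4\right) 6\right)^{2} = 298255 - 13 \left(0 \cdot 9 \left(-4\right) 6\right)^{2} = 298255 - 13 \left(0 \left(-4\right) 6\right)^{2} = 298255 - 13 \left(0 \cdot 6\right)^{2} = 298255 - 13 \cdot 0^{2} = 298255 - 13 \cdot 0 = 298255 - 0 = 298255 + 0 = 298255$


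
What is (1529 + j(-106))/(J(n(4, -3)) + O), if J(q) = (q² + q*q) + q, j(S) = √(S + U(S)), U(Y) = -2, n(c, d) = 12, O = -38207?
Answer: -1529/37907 - 6*I*√3/37907 ≈ -0.040336 - 0.00027415*I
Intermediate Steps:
j(S) = √(-2 + S) (j(S) = √(S - 2) = √(-2 + S))
J(q) = q + 2*q² (J(q) = (q² + q²) + q = 2*q² + q = q + 2*q²)
(1529 + j(-106))/(J(n(4, -3)) + O) = (1529 + √(-2 - 106))/(12*(1 + 2*12) - 38207) = (1529 + √(-108))/(12*(1 + 24) - 38207) = (1529 + 6*I*√3)/(12*25 - 38207) = (1529 + 6*I*√3)/(300 - 38207) = (1529 + 6*I*√3)/(-37907) = (1529 + 6*I*√3)*(-1/37907) = -1529/37907 - 6*I*√3/37907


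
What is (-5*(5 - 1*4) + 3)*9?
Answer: -18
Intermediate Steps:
(-5*(5 - 1*4) + 3)*9 = (-5*(5 - 4) + 3)*9 = (-5*1 + 3)*9 = (-5 + 3)*9 = -2*9 = -18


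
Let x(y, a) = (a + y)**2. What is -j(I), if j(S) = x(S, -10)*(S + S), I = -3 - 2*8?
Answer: 31958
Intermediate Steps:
I = -19 (I = -3 - 16 = -19)
j(S) = 2*S*(-10 + S)**2 (j(S) = (-10 + S)**2*(S + S) = (-10 + S)**2*(2*S) = 2*S*(-10 + S)**2)
-j(I) = -2*(-19)*(-10 - 19)**2 = -2*(-19)*(-29)**2 = -2*(-19)*841 = -1*(-31958) = 31958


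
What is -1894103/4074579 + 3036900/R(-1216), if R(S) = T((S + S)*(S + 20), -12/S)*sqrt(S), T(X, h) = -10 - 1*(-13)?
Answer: -1894103/4074579 - 253075*I*sqrt(19)/38 ≈ -0.46486 - 29030.0*I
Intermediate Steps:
T(X, h) = 3 (T(X, h) = -10 + 13 = 3)
R(S) = 3*sqrt(S)
-1894103/4074579 + 3036900/R(-1216) = -1894103/4074579 + 3036900/((3*sqrt(-1216))) = -1894103*1/4074579 + 3036900/((3*(8*I*sqrt(19)))) = -1894103/4074579 + 3036900/((24*I*sqrt(19))) = -1894103/4074579 + 3036900*(-I*sqrt(19)/456) = -1894103/4074579 - 253075*I*sqrt(19)/38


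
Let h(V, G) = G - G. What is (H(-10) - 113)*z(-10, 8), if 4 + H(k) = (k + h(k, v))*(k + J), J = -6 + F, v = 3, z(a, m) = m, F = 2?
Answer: 184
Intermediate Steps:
h(V, G) = 0
J = -4 (J = -6 + 2 = -4)
H(k) = -4 + k*(-4 + k) (H(k) = -4 + (k + 0)*(k - 4) = -4 + k*(-4 + k))
(H(-10) - 113)*z(-10, 8) = ((-4 + (-10)² - 4*(-10)) - 113)*8 = ((-4 + 100 + 40) - 113)*8 = (136 - 113)*8 = 23*8 = 184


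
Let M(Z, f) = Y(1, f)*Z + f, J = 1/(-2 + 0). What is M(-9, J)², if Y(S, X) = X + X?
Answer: 289/4 ≈ 72.250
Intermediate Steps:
Y(S, X) = 2*X
J = -½ (J = 1/(-2) = -½ ≈ -0.50000)
M(Z, f) = f + 2*Z*f (M(Z, f) = (2*f)*Z + f = 2*Z*f + f = f + 2*Z*f)
M(-9, J)² = (-(1 + 2*(-9))/2)² = (-(1 - 18)/2)² = (-½*(-17))² = (17/2)² = 289/4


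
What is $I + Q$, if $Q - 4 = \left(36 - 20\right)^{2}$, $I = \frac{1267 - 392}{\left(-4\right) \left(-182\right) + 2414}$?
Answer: $\frac{817795}{3142} \approx 260.28$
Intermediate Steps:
$I = \frac{875}{3142}$ ($I = \frac{875}{728 + 2414} = \frac{875}{3142} \approx 0.27848$)
$Q = 260$ ($Q = 4 + \left(36 - 20\right)^{2} = 4 + 16^{2} = 4 + 256 = 260$)
$I + Q = \frac{875}{3142} + 260 = \frac{817795}{3142}$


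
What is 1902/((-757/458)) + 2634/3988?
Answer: -1736008335/1509458 ≈ -1150.1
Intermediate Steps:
1902/((-757/458)) + 2634/3988 = 1902/((-757*1/458)) + 2634*(1/3988) = 1902/(-757/458) + 1317/1994 = 1902*(-458/757) + 1317/1994 = -871116/757 + 1317/1994 = -1736008335/1509458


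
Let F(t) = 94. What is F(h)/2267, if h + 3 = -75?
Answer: 94/2267 ≈ 0.041465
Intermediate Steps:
h = -78 (h = -3 - 75 = -78)
F(h)/2267 = 94/2267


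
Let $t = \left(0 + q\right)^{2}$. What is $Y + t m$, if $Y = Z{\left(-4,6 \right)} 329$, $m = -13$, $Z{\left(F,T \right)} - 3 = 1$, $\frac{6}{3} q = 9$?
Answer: $\frac{4211}{4} \approx 1052.8$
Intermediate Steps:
$q = \frac{9}{2}$ ($q = \frac{1}{2} \cdot 9 = \frac{9}{2} \approx 4.5$)
$Z{\left(F,T \right)} = 4$ ($Z{\left(F,T \right)} = 3 + 1 = 4$)
$t = \frac{81}{4}$ ($t = \left(0 + \frac{9}{2}\right)^{2} = \left(\frac{9}{2}\right)^{2} = \frac{81}{4} \approx 20.25$)
$Y = 1316$ ($Y = 4 \cdot 329 = 1316$)
$Y + t m = 1316 + \frac{81}{4} \left(-13\right) = 1316 - \frac{1053}{4} = \frac{4211}{4}$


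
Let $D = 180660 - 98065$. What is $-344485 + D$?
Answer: $-261890$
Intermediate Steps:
$D = 82595$
$-344485 + D = -344485 + 82595 = -261890$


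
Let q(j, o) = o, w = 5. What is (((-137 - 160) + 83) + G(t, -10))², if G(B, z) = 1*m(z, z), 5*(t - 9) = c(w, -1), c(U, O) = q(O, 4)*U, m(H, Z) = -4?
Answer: 47524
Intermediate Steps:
c(U, O) = 4*U
t = 13 (t = 9 + (4*5)/5 = 9 + (⅕)*20 = 9 + 4 = 13)
G(B, z) = -4 (G(B, z) = 1*(-4) = -4)
(((-137 - 160) + 83) + G(t, -10))² = (((-137 - 160) + 83) - 4)² = ((-297 + 83) - 4)² = (-214 - 4)² = (-218)² = 47524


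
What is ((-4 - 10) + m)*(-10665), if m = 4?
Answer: 106650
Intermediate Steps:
((-4 - 10) + m)*(-10665) = ((-4 - 10) + 4)*(-10665) = (-14 + 4)*(-10665) = -10*(-10665) = 106650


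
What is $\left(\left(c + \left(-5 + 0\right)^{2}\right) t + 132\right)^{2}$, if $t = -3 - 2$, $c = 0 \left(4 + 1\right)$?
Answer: $49$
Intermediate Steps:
$c = 0$ ($c = 0 \cdot 5 = 0$)
$t = -5$ ($t = -3 - 2 = -5$)
$\left(\left(c + \left(-5 + 0\right)^{2}\right) t + 132\right)^{2} = \left(\left(0 + \left(-5 + 0\right)^{2}\right) \left(-5\right) + 132\right)^{2} = \left(\left(0 + \left(-5\right)^{2}\right) \left(-5\right) + 132\right)^{2} = \left(\left(0 + 25\right) \left(-5\right) + 132\right)^{2} = \left(25 \left(-5\right) + 132\right)^{2} = \left(-125 + 132\right)^{2} = 7^{2} = 49$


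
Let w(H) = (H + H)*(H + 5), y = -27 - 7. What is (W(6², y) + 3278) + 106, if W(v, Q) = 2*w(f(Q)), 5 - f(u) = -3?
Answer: 3800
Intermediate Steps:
f(u) = 8 (f(u) = 5 - 1*(-3) = 5 + 3 = 8)
y = -34
w(H) = 2*H*(5 + H) (w(H) = (2*H)*(5 + H) = 2*H*(5 + H))
W(v, Q) = 416 (W(v, Q) = 2*(2*8*(5 + 8)) = 2*(2*8*13) = 2*208 = 416)
(W(6², y) + 3278) + 106 = (416 + 3278) + 106 = 3694 + 106 = 3800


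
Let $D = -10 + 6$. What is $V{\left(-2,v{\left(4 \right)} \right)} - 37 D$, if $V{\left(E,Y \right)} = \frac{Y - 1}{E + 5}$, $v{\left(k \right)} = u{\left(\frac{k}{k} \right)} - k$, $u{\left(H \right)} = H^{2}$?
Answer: $\frac{440}{3} \approx 146.67$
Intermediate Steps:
$v{\left(k \right)} = 1 - k$ ($v{\left(k \right)} = \left(\frac{k}{k}\right)^{2} - k = 1^{2} - k = 1 - k$)
$V{\left(E,Y \right)} = \frac{-1 + Y}{5 + E}$
$D = -4$
$V{\left(-2,v{\left(4 \right)} \right)} - 37 D = \frac{-1 + \left(1 - 4\right)}{5 - 2} - -148 = \frac{-1 + \left(1 - 4\right)}{3} + 148 = \frac{-1 - 3}{3} + 148 = \frac{1}{3} \left(-4\right) + 148 = - \frac{4}{3} + 148 = \frac{440}{3}$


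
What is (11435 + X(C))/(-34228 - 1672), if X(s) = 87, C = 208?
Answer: -5761/17950 ≈ -0.32095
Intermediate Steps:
(11435 + X(C))/(-34228 - 1672) = (11435 + 87)/(-34228 - 1672) = 11522/(-35900) = 11522*(-1/35900) = -5761/17950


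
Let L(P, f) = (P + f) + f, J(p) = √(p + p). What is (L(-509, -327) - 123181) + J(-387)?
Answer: -124344 + 3*I*√86 ≈ -1.2434e+5 + 27.821*I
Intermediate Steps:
J(p) = √2*√p (J(p) = √(2*p) = √2*√p)
L(P, f) = P + 2*f
(L(-509, -327) - 123181) + J(-387) = ((-509 + 2*(-327)) - 123181) + √2*√(-387) = ((-509 - 654) - 123181) + √2*(3*I*√43) = (-1163 - 123181) + 3*I*√86 = -124344 + 3*I*√86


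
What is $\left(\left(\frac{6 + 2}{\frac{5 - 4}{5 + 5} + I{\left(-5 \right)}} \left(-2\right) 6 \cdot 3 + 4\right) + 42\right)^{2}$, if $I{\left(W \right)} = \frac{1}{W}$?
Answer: $8561476$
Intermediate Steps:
$\left(\left(\frac{6 + 2}{\frac{5 - 4}{5 + 5} + I{\left(-5 \right)}} \left(-2\right) 6 \cdot 3 + 4\right) + 42\right)^{2} = \left(\left(\frac{6 + 2}{\frac{5 - 4}{5 + 5} + \frac{1}{-5}} \left(-2\right) 6 \cdot 3 + 4\right) + 42\right)^{2} = \left(\left(\frac{8}{1 \cdot \frac{1}{10} - \frac{1}{5}} \left(\left(-12\right) 3\right) + 4\right) + 42\right)^{2} = \left(\left(\frac{8}{1 \cdot \frac{1}{10} - \frac{1}{5}} \left(-36\right) + 4\right) + 42\right)^{2} = \left(\left(\frac{8}{\frac{1}{10} - \frac{1}{5}} \left(-36\right) + 4\right) + 42\right)^{2} = \left(\left(\frac{8}{- \frac{1}{10}} \left(-36\right) + 4\right) + 42\right)^{2} = \left(\left(8 \left(-10\right) \left(-36\right) + 4\right) + 42\right)^{2} = \left(\left(\left(-80\right) \left(-36\right) + 4\right) + 42\right)^{2} = \left(\left(2880 + 4\right) + 42\right)^{2} = \left(2884 + 42\right)^{2} = 2926^{2} = 8561476$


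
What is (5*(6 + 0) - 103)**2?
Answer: 5329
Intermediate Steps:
(5*(6 + 0) - 103)**2 = (5*6 - 103)**2 = (30 - 103)**2 = (-73)**2 = 5329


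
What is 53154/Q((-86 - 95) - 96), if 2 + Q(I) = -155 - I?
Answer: 8859/20 ≈ 442.95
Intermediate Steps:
Q(I) = -157 - I (Q(I) = -2 + (-155 - I) = -157 - I)
53154/Q((-86 - 95) - 96) = 53154/(-157 - ((-86 - 95) - 96)) = 53154/(-157 - (-181 - 96)) = 53154/(-157 - 1*(-277)) = 53154/(-157 + 277) = 53154/120 = 53154*(1/120) = 8859/20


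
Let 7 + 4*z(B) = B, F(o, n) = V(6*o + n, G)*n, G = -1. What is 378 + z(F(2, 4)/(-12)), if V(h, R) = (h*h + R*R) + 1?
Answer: 1419/4 ≈ 354.75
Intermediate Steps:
V(h, R) = 1 + R² + h² (V(h, R) = (h² + R²) + 1 = (R² + h²) + 1 = 1 + R² + h²)
F(o, n) = n*(2 + (n + 6*o)²) (F(o, n) = (1 + (-1)² + (6*o + n)²)*n = (1 + 1 + (n + 6*o)²)*n = (2 + (n + 6*o)²)*n = n*(2 + (n + 6*o)²))
z(B) = -7/4 + B/4
378 + z(F(2, 4)/(-12)) = 378 + (-7/4 + ((4*(2 + (4 + 6*2)²))/(-12))/4) = 378 + (-7/4 + ((4*(2 + (4 + 12)²))*(-1/12))/4) = 378 + (-7/4 + ((4*(2 + 16²))*(-1/12))/4) = 378 + (-7/4 + ((4*(2 + 256))*(-1/12))/4) = 378 + (-7/4 + ((4*258)*(-1/12))/4) = 378 + (-7/4 + (1032*(-1/12))/4) = 378 + (-7/4 + (¼)*(-86)) = 378 + (-7/4 - 43/2) = 378 - 93/4 = 1419/4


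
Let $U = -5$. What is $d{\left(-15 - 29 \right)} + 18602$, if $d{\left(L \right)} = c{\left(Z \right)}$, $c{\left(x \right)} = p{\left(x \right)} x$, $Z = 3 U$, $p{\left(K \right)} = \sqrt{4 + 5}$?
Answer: $18557$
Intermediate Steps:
$p{\left(K \right)} = 3$ ($p{\left(K \right)} = \sqrt{9} = 3$)
$Z = -15$ ($Z = 3 \left(-5\right) = -15$)
$c{\left(x \right)} = 3 x$
$d{\left(L \right)} = -45$ ($d{\left(L \right)} = 3 \left(-15\right) = -45$)
$d{\left(-15 - 29 \right)} + 18602 = -45 + 18602 = 18557$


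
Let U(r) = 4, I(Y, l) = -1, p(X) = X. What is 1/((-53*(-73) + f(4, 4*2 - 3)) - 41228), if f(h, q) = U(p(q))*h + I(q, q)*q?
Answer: -1/37348 ≈ -2.6775e-5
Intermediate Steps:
f(h, q) = -q + 4*h (f(h, q) = 4*h - q = -q + 4*h)
1/((-53*(-73) + f(4, 4*2 - 3)) - 41228) = 1/((-53*(-73) + (-(4*2 - 3) + 4*4)) - 41228) = 1/((3869 + (-(8 - 3) + 16)) - 41228) = 1/((3869 + (-1*5 + 16)) - 41228) = 1/((3869 + (-5 + 16)) - 41228) = 1/((3869 + 11) - 41228) = 1/(3880 - 41228) = 1/(-37348) = -1/37348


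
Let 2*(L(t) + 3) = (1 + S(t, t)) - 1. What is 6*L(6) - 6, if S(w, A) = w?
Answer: -6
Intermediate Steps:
L(t) = -3 + t/2 (L(t) = -3 + ((1 + t) - 1)/2 = -3 + t/2)
6*L(6) - 6 = 6*(-3 + (½)*6) - 6 = 6*(-3 + 3) - 6 = 6*0 - 6 = 0 - 6 = -6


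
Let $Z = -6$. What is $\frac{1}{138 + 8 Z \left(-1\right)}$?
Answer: $\frac{1}{186} \approx 0.0053763$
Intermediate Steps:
$\frac{1}{138 + 8 Z \left(-1\right)} = \frac{1}{138 + 8 \left(-6\right) \left(-1\right)} = \frac{1}{138 - -48} = \frac{1}{138 + 48} = \frac{1}{186}$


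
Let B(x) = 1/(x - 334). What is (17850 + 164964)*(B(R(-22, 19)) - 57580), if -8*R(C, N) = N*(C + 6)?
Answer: -1557911749167/148 ≈ -1.0526e+10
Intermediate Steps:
R(C, N) = -N*(6 + C)/8 (R(C, N) = -N*(C + 6)/8 = -N*(6 + C)/8)
B(x) = 1/(-334 + x)
(17850 + 164964)*(B(R(-22, 19)) - 57580) = (17850 + 164964)*(1/(-334 - ⅛*19*(6 - 22)) - 57580) = 182814*(1/(-334 - ⅛*19*(-16)) - 57580) = 182814*(1/(-334 + 38) - 57580) = 182814*(1/(-296) - 57580) = 182814*(-1/296 - 57580) = 182814*(-17043681/296) = -1557911749167/148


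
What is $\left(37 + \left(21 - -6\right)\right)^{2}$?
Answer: $4096$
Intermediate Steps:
$\left(37 + \left(21 - -6\right)\right)^{2} = \left(37 + \left(21 + 6\right)\right)^{2} = \left(37 + 27\right)^{2} = 64^{2} = 4096$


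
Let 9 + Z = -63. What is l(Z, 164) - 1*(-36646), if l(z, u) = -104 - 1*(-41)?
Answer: 36583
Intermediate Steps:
Z = -72 (Z = -9 - 63 = -72)
l(z, u) = -63 (l(z, u) = -104 + 41 = -63)
l(Z, 164) - 1*(-36646) = -63 - 1*(-36646) = -63 + 36646 = 36583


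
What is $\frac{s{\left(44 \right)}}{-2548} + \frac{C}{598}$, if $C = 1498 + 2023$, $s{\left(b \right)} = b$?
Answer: $\frac{172023}{29302} \approx 5.8707$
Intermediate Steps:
$C = 3521$
$\frac{s{\left(44 \right)}}{-2548} + \frac{C}{598} = \frac{44}{-2548} + \frac{3521}{598} = 44 \left(- \frac{1}{2548}\right) + 3521 \cdot \frac{1}{598} = - \frac{11}{637} + \frac{3521}{598} = \frac{172023}{29302}$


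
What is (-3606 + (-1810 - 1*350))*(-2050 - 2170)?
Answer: 24332520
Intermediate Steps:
(-3606 + (-1810 - 1*350))*(-2050 - 2170) = (-3606 + (-1810 - 350))*(-4220) = (-3606 - 2160)*(-4220) = -5766*(-4220) = 24332520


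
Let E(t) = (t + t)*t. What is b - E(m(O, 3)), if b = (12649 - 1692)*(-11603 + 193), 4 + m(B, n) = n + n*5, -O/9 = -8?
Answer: -125019762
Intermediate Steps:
O = 72 (O = -9*(-8) = 72)
m(B, n) = -4 + 6*n (m(B, n) = -4 + (n + n*5) = -4 + (n + 5*n) = -4 + 6*n)
b = -125019370 (b = 10957*(-11410) = -125019370)
E(t) = 2*t**2 (E(t) = (2*t)*t = 2*t**2)
b - E(m(O, 3)) = -125019370 - 2*(-4 + 6*3)**2 = -125019370 - 2*(-4 + 18)**2 = -125019370 - 2*14**2 = -125019370 - 2*196 = -125019370 - 1*392 = -125019370 - 392 = -125019762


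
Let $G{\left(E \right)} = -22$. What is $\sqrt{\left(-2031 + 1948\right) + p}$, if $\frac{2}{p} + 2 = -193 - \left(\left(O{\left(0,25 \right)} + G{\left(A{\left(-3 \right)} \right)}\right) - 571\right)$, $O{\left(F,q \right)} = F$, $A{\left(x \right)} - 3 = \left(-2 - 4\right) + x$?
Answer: $\frac{2 i \sqrt{821671}}{199} \approx 9.1102 i$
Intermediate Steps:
$A{\left(x \right)} = -3 + x$ ($A{\left(x \right)} = 3 + \left(\left(-2 - 4\right) + x\right) = 3 + \left(-6 + x\right) = -3 + x$)
$p = \frac{1}{199}$ ($p = \frac{2}{-2 - -400} = \frac{2}{-2 + \left(-193 + 593\right)} = \frac{2}{-2 + 400} = \frac{2}{398} = 2 \cdot \frac{1}{398} = \frac{1}{199} \approx 0.0050251$)
$\sqrt{\left(-2031 + 1948\right) + p} = \sqrt{\left(-2031 + 1948\right) + \frac{1}{199}} = \sqrt{-83 + \frac{1}{199}} = \sqrt{- \frac{16516}{199}} = \frac{2 i \sqrt{821671}}{199}$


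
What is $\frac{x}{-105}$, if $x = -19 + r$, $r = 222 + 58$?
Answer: $- \frac{87}{35} \approx -2.4857$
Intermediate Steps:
$r = 280$
$x = 261$ ($x = -19 + 280 = 261$)
$\frac{x}{-105} = \frac{261}{-105} = 261 \left(- \frac{1}{105}\right) = - \frac{87}{35}$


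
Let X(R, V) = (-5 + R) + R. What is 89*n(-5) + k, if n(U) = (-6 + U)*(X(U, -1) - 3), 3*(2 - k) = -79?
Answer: 52951/3 ≈ 17650.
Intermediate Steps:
k = 85/3 (k = 2 - 1/3*(-79) = 2 + 79/3 = 85/3 ≈ 28.333)
X(R, V) = -5 + 2*R
n(U) = (-8 + 2*U)*(-6 + U) (n(U) = (-6 + U)*((-5 + 2*U) - 3) = (-6 + U)*(-8 + 2*U) = (-8 + 2*U)*(-6 + U))
89*n(-5) + k = 89*(48 - 20*(-5) + 2*(-5)**2) + 85/3 = 89*(48 + 100 + 2*25) + 85/3 = 89*(48 + 100 + 50) + 85/3 = 89*198 + 85/3 = 17622 + 85/3 = 52951/3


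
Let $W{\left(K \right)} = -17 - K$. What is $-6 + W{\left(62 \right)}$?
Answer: $-85$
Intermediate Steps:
$-6 + W{\left(62 \right)} = -6 - 79 = -85$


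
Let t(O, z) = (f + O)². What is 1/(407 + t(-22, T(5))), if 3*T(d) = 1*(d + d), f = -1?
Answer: 1/936 ≈ 0.0010684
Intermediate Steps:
T(d) = 2*d/3 (T(d) = (1*(d + d))/3 = (1*(2*d))/3 = (2*d)/3 = 2*d/3)
t(O, z) = (-1 + O)²
1/(407 + t(-22, T(5))) = 1/(407 + (-1 - 22)²) = 1/(407 + (-23)²) = 1/(407 + 529) = 1/936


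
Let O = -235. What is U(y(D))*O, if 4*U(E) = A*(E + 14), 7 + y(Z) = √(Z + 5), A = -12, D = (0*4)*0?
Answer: 4935 + 705*√5 ≈ 6511.4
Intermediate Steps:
D = 0 (D = 0*0 = 0)
y(Z) = -7 + √(5 + Z) (y(Z) = -7 + √(Z + 5) = -7 + √(5 + Z))
U(E) = -42 - 3*E (U(E) = (-12*(E + 14))/4 = (-12*(14 + E))/4 = (-168 - 12*E)/4 = -42 - 3*E)
U(y(D))*O = (-42 - 3*(-7 + √(5 + 0)))*(-235) = (-42 - 3*(-7 + √5))*(-235) = (-42 + (21 - 3*√5))*(-235) = (-21 - 3*√5)*(-235) = 4935 + 705*√5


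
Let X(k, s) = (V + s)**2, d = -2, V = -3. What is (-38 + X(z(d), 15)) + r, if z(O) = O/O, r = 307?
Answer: 413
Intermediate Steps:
z(O) = 1
X(k, s) = (-3 + s)**2
(-38 + X(z(d), 15)) + r = (-38 + (-3 + 15)**2) + 307 = (-38 + 12**2) + 307 = (-38 + 144) + 307 = 106 + 307 = 413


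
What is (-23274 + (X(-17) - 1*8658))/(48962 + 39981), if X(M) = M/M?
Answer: -31931/88943 ≈ -0.35900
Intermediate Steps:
X(M) = 1
(-23274 + (X(-17) - 1*8658))/(48962 + 39981) = (-23274 + (1 - 1*8658))/(48962 + 39981) = (-23274 + (1 - 8658))/88943 = (-23274 - 8657)*(1/88943) = -31931*1/88943 = -31931/88943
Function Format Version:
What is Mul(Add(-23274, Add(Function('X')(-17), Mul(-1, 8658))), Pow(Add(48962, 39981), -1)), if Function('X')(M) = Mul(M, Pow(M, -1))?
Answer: Rational(-31931, 88943) ≈ -0.35900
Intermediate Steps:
Function('X')(M) = 1
Mul(Add(-23274, Add(Function('X')(-17), Mul(-1, 8658))), Pow(Add(48962, 39981), -1)) = Mul(Add(-23274, Add(1, Mul(-1, 8658))), Pow(Add(48962, 39981), -1)) = Mul(Add(-23274, Add(1, -8658)), Pow(88943, -1)) = Mul(Add(-23274, -8657), Rational(1, 88943)) = Mul(-31931, Rational(1, 88943)) = Rational(-31931, 88943)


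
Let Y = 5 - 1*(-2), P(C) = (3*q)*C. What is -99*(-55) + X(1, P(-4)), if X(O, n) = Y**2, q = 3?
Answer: 5494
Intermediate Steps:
P(C) = 9*C (P(C) = (3*3)*C = 9*C)
Y = 7 (Y = 5 + 2 = 7)
X(O, n) = 49 (X(O, n) = 7**2 = 49)
-99*(-55) + X(1, P(-4)) = -99*(-55) + 49 = 5445 + 49 = 5494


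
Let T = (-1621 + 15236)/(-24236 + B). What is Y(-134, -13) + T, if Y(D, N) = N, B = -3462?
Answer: -373689/27698 ≈ -13.492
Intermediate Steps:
T = -13615/27698 (T = (-1621 + 15236)/(-24236 - 3462) = 13615/(-27698) = 13615*(-1/27698) = -13615/27698 ≈ -0.49155)
Y(-134, -13) + T = -13 - 13615/27698 = -373689/27698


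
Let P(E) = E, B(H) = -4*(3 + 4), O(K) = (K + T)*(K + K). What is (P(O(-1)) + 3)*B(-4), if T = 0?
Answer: -140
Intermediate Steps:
O(K) = 2*K**2 (O(K) = (K + 0)*(K + K) = K*(2*K) = 2*K**2)
B(H) = -28 (B(H) = -4*7 = -28)
(P(O(-1)) + 3)*B(-4) = (2*(-1)**2 + 3)*(-28) = (2*1 + 3)*(-28) = (2 + 3)*(-28) = 5*(-28) = -140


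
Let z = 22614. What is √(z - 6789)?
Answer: 5*√633 ≈ 125.80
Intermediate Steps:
√(z - 6789) = √(22614 - 6789) = √15825 = 5*√633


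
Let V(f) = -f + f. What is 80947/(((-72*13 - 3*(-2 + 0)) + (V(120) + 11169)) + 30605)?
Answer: 80947/40844 ≈ 1.9819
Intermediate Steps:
V(f) = 0
80947/(((-72*13 - 3*(-2 + 0)) + (V(120) + 11169)) + 30605) = 80947/(((-72*13 - 3*(-2 + 0)) + (0 + 11169)) + 30605) = 80947/(((-936 - 3*(-2)) + 11169) + 30605) = 80947/(((-936 + 6) + 11169) + 30605) = 80947/((-930 + 11169) + 30605) = 80947/(10239 + 30605) = 80947/40844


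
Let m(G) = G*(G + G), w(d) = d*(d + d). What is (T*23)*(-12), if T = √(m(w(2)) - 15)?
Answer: -276*√113 ≈ -2933.9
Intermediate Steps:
w(d) = 2*d² (w(d) = d*(2*d) = 2*d²)
m(G) = 2*G² (m(G) = G*(2*G) = 2*G²)
T = √113 (T = √(2*(2*2²)² - 15) = √(2*(2*4)² - 15) = √(2*8² - 15) = √(2*64 - 15) = √(128 - 15) = √113 ≈ 10.630)
(T*23)*(-12) = (√113*23)*(-12) = (23*√113)*(-12) = -276*√113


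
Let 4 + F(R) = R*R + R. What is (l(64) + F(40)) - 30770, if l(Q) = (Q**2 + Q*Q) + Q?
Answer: -20878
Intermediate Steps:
l(Q) = Q + 2*Q**2 (l(Q) = (Q**2 + Q**2) + Q = 2*Q**2 + Q = Q + 2*Q**2)
F(R) = -4 + R + R**2 (F(R) = -4 + (R*R + R) = -4 + (R**2 + R) = -4 + (R + R**2) = -4 + R + R**2)
(l(64) + F(40)) - 30770 = (64*(1 + 2*64) + (-4 + 40 + 40**2)) - 30770 = (64*(1 + 128) + (-4 + 40 + 1600)) - 30770 = (64*129 + 1636) - 30770 = (8256 + 1636) - 30770 = 9892 - 30770 = -20878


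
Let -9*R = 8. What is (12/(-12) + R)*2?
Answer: -34/9 ≈ -3.7778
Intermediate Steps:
R = -8/9 (R = -⅑*8 = -8/9 ≈ -0.88889)
(12/(-12) + R)*2 = (12/(-12) - 8/9)*2 = (12*(-1/12) - 8/9)*2 = (-1 - 8/9)*2 = -17/9*2 = -34/9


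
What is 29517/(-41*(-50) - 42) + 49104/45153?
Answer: 159042437/10074136 ≈ 15.787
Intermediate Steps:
29517/(-41*(-50) - 42) + 49104/45153 = 29517/(2050 - 42) + 49104*(1/45153) = 29517/2008 + 5456/5017 = 159042437/10074136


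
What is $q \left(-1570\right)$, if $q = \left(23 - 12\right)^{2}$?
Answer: $-189970$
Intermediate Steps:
$q = 121$ ($q = \left(23 - 12\right)^{2} = 11^{2} = 121$)
$q \left(-1570\right) = 121 \left(-1570\right) = -189970$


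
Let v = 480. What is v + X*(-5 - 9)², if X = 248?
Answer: 49088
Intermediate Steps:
v + X*(-5 - 9)² = 480 + 248*(-5 - 9)² = 480 + 248*(-14)² = 480 + 248*196 = 480 + 48608 = 49088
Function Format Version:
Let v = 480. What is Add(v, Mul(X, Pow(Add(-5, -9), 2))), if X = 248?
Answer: 49088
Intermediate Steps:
Add(v, Mul(X, Pow(Add(-5, -9), 2))) = Add(480, Mul(248, Pow(Add(-5, -9), 2))) = Add(480, Mul(248, Pow(-14, 2))) = Add(480, Mul(248, 196)) = Add(480, 48608) = 49088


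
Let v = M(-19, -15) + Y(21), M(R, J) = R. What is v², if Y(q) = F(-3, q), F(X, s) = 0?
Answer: 361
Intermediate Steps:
Y(q) = 0
v = -19 (v = -19 + 0 = -19)
v² = (-19)² = 361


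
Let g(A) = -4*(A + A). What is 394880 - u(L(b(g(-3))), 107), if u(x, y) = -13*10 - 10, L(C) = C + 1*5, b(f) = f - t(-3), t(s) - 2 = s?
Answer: 395020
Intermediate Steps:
g(A) = -8*A
t(s) = 2 + s
b(f) = 1 + f (b(f) = f - (2 - 3) = f - 1*(-1) = f + 1 = 1 + f)
L(C) = 5 + C (L(C) = C + 5 = 5 + C)
u(x, y) = -140 (u(x, y) = -130 - 10 = -140)
394880 - u(L(b(g(-3))), 107) = 394880 - 1*(-140) = 394880 + 140 = 395020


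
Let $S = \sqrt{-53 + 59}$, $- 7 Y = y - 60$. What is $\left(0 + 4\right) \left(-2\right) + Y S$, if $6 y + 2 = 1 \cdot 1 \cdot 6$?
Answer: $-8 + \frac{178 \sqrt{6}}{21} \approx 12.762$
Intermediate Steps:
$y = \frac{2}{3}$ ($y = - \frac{1}{3} + \frac{1 \cdot 1 \cdot 6}{6} = - \frac{1}{3} + \frac{1 \cdot 6}{6} = - \frac{1}{3} + \frac{1}{6} \cdot 6 = - \frac{1}{3} + 1 = \frac{2}{3} \approx 0.66667$)
$Y = \frac{178}{21}$ ($Y = - \frac{\frac{2}{3} - 60}{7} = \left(- \frac{1}{7}\right) \left(- \frac{178}{3}\right) = \frac{178}{21} \approx 8.4762$)
$S = \sqrt{6} \approx 2.4495$
$\left(0 + 4\right) \left(-2\right) + Y S = \left(0 + 4\right) \left(-2\right) + \frac{178 \sqrt{6}}{21} = 4 \left(-2\right) + \frac{178 \sqrt{6}}{21} = -8 + \frac{178 \sqrt{6}}{21}$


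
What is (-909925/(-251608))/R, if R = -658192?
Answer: -909925/165606372736 ≈ -5.4945e-6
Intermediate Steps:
(-909925/(-251608))/R = -909925/(-251608)/(-658192) = -909925*(-1/251608)*(-1/658192) = (909925/251608)*(-1/658192) = -909925/165606372736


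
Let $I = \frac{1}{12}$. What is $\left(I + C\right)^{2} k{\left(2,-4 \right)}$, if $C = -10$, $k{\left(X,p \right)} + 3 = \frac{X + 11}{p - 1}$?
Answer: $- \frac{99127}{180} \approx -550.71$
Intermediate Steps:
$k{\left(X,p \right)} = -3 + \frac{11 + X}{-1 + p}$ ($k{\left(X,p \right)} = -3 + \frac{X + 11}{p - 1} = -3 + \frac{11 + X}{-1 + p}$)
$I = \frac{1}{12} \approx 0.083333$
$\left(I + C\right)^{2} k{\left(2,-4 \right)} = \left(\frac{1}{12} - 10\right)^{2} \frac{14 + 2 - -12}{-1 - 4} = \left(- \frac{119}{12}\right)^{2} \frac{14 + 2 + 12}{-5} = \frac{14161 \left(\left(- \frac{1}{5}\right) 28\right)}{144} = \frac{14161}{144} \left(- \frac{28}{5}\right) = - \frac{99127}{180}$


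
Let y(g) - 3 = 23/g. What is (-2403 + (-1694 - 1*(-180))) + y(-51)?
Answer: -199637/51 ≈ -3914.4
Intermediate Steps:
y(g) = 3 + 23/g
(-2403 + (-1694 - 1*(-180))) + y(-51) = (-2403 + (-1694 - 1*(-180))) + (3 + 23/(-51)) = (-2403 + (-1694 + 180)) + (3 + 23*(-1/51)) = (-2403 - 1514) + (3 - 23/51) = -3917 + 130/51 = -199637/51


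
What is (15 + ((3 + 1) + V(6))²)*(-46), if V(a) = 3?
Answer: -2944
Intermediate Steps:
(15 + ((3 + 1) + V(6))²)*(-46) = (15 + ((3 + 1) + 3)²)*(-46) = (15 + (4 + 3)²)*(-46) = (15 + 7²)*(-46) = (15 + 49)*(-46) = 64*(-46) = -2944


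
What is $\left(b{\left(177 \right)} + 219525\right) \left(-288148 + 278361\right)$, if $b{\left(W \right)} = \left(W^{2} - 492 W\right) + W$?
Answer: $-1604549289$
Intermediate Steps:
$b{\left(W \right)} = W^{2} - 491 W$
$\left(b{\left(177 \right)} + 219525\right) \left(-288148 + 278361\right) = \left(177 \left(-491 + 177\right) + 219525\right) \left(-288148 + 278361\right) = \left(177 \left(-314\right) + 219525\right) \left(-9787\right) = \left(-55578 + 219525\right) \left(-9787\right) = 163947 \left(-9787\right) = -1604549289$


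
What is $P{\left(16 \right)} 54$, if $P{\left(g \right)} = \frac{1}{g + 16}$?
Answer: $\frac{27}{16} \approx 1.6875$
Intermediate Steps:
$P{\left(g \right)} = \frac{1}{16 + g}$
$P{\left(16 \right)} 54 = \frac{1}{16 + 16} \cdot 54 = \frac{1}{32} \cdot 54 = \frac{27}{16}$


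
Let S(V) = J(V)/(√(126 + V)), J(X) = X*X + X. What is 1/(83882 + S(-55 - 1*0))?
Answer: 2977811/249780331852 - 1485*√71/249780331852 ≈ 1.1872e-5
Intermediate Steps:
J(X) = X + X² (J(X) = X² + X = X + X²)
S(V) = V*(1 + V)/√(126 + V) (S(V) = (V*(1 + V))/(√(126 + V)) = (V*(1 + V))/√(126 + V) = V*(1 + V)/√(126 + V))
1/(83882 + S(-55 - 1*0)) = 1/(83882 + (-55 - 1*0)*(1 + (-55 - 1*0))/√(126 + (-55 - 1*0))) = 1/(83882 + (-55 + 0)*(1 + (-55 + 0))/√(126 + (-55 + 0))) = 1/(83882 - 55*(1 - 55)/√(126 - 55)) = 1/(83882 - 55*(-54)/√71) = 1/(83882 - 55*√71/71*(-54)) = 1/(83882 + 2970*√71/71)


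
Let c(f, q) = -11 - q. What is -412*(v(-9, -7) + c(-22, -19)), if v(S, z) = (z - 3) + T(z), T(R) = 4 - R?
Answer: -3708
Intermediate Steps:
v(S, z) = 1 (v(S, z) = (z - 3) + (4 - z) = (-3 + z) + (4 - z) = 1)
-412*(v(-9, -7) + c(-22, -19)) = -412*(1 + (-11 - 1*(-19))) = -412*(1 + (-11 + 19)) = -412*(1 + 8) = -412*9 = -3708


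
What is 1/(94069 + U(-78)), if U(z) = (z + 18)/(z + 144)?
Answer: 11/1034749 ≈ 1.0631e-5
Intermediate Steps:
U(z) = (18 + z)/(144 + z)
1/(94069 + U(-78)) = 1/(94069 + (18 - 78)/(144 - 78)) = 1/(94069 - 60/66) = 1/(94069 + (1/66)*(-60)) = 1/(94069 - 10/11) = 1/(1034749/11) = 11/1034749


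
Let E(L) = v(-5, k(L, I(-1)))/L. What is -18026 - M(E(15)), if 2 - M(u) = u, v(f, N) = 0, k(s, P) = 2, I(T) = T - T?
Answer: -18028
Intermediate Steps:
I(T) = 0
E(L) = 0 (E(L) = 0/L = 0)
M(u) = 2 - u
-18026 - M(E(15)) = -18026 - (2 - 1*0) = -18026 - (2 + 0) = -18026 - 1*2 = -18026 - 2 = -18028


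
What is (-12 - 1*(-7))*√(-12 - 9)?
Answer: -5*I*√21 ≈ -22.913*I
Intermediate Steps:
(-12 - 1*(-7))*√(-12 - 9) = (-12 + 7)*√(-21) = -5*I*√21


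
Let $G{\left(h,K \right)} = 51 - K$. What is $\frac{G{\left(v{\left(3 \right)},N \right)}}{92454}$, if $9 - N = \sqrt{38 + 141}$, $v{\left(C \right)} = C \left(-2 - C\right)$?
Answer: $\frac{7}{15409} + \frac{\sqrt{179}}{92454} \approx 0.00059899$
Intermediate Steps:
$N = 9 - \sqrt{179}$ ($N = 9 - \sqrt{38 + 141} = 9 - \sqrt{179} \approx -4.3791$)
$\frac{G{\left(v{\left(3 \right)},N \right)}}{92454} = \frac{51 - \left(9 - \sqrt{179}\right)}{92454} = \left(51 - \left(9 - \sqrt{179}\right)\right) \frac{1}{92454} = \left(42 + \sqrt{179}\right) \frac{1}{92454} = \frac{7}{15409} + \frac{\sqrt{179}}{92454}$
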